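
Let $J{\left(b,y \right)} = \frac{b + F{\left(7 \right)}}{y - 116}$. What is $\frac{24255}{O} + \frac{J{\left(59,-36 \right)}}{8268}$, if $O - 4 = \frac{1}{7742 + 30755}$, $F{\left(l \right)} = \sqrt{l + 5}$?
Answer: $\frac{106679146745419}{17593047264} - \frac{\sqrt{3}}{628368} \approx 6063.7$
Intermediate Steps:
$F{\left(l \right)} = \sqrt{5 + l}$
$J{\left(b,y \right)} = \frac{b + 2 \sqrt{3}}{-116 + y}$ ($J{\left(b,y \right)} = \frac{b + \sqrt{5 + 7}}{y - 116} = \frac{b + \sqrt{12}}{-116 + y} = \frac{b + 2 \sqrt{3}}{-116 + y}$)
$O = \frac{153989}{38497}$ ($O = 4 + \frac{1}{7742 + 30755} = 4 + \frac{1}{38497} = \frac{153989}{38497} \approx 4.0$)
$\frac{24255}{O} + \frac{J{\left(59,-36 \right)}}{8268} = \frac{24255}{\frac{153989}{38497}} + \frac{\frac{1}{-116 - 36} \left(59 + 2 \sqrt{3}\right)}{8268} = 24255 \cdot \frac{38497}{153989} + \frac{59 + 2 \sqrt{3}}{-152} \cdot \frac{1}{8268} = \frac{84885885}{13999} + - \frac{59 + 2 \sqrt{3}}{152} \cdot \frac{1}{8268} = \frac{84885885}{13999} + \left(- \frac{59}{152} - \frac{\sqrt{3}}{76}\right) \frac{1}{8268} = \frac{84885885}{13999} - \left(\frac{59}{1256736} + \frac{\sqrt{3}}{628368}\right) = \frac{106679146745419}{17593047264} - \frac{\sqrt{3}}{628368}$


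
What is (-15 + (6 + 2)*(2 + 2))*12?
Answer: 204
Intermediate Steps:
(-15 + (6 + 2)*(2 + 2))*12 = (-15 + 8*4)*12 = (-15 + 32)*12 = 17*12 = 204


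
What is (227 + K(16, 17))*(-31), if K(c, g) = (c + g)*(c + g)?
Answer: -40796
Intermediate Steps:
K(c, g) = (c + g)**2
(227 + K(16, 17))*(-31) = (227 + (16 + 17)**2)*(-31) = (227 + 33**2)*(-31) = (227 + 1089)*(-31) = 1316*(-31) = -40796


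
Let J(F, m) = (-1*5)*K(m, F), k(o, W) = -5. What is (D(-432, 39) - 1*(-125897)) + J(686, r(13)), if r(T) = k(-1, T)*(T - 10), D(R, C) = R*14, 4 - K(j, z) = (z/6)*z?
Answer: 1535977/3 ≈ 5.1199e+5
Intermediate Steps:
K(j, z) = 4 - z²/6 (K(j, z) = 4 - z/6*z = 4 - z²/6)
D(R, C) = 14*R
r(T) = 50 - 5*T (r(T) = -5*(T - 10) = -5*(-10 + T) = 50 - 5*T)
J(F, m) = -20 + 5*F²/6 (J(F, m) = (-1*5)*(4 - F²/6) = -5*(4 - F²/6) = -20 + 5*F²/6)
(D(-432, 39) - 1*(-125897)) + J(686, r(13)) = (14*(-432) - 1*(-125897)) + (-20 + (⅚)*686²) = (-6048 + 125897) + (-20 + (⅚)*470596) = 119849 + (-20 + 1176490/3) = 119849 + 1176430/3 = 1535977/3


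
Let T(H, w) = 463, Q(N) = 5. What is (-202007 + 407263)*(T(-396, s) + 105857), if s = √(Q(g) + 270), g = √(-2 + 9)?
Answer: 21822817920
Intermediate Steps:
g = √7 ≈ 2.6458
s = 5*√11 (s = √(5 + 270) = √275 = 5*√11 ≈ 16.583)
(-202007 + 407263)*(T(-396, s) + 105857) = (-202007 + 407263)*(463 + 105857) = 205256*106320 = 21822817920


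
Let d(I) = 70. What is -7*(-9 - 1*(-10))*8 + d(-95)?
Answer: 14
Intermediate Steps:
-7*(-9 - 1*(-10))*8 + d(-95) = -7*(-9 - 1*(-10))*8 + 70 = -7*(-9 + 10)*8 + 70 = -7*1*8 + 70 = -7*8 + 70 = -56 + 70 = 14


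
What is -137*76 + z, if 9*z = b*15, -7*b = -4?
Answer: -218632/21 ≈ -10411.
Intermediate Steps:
b = 4/7 (b = -⅐*(-4) = 4/7 ≈ 0.57143)
z = 20/21 (z = ((4/7)*15)/9 = (⅑)*(60/7) = 20/21 ≈ 0.95238)
-137*76 + z = -137*76 + 20/21 = -10412 + 20/21 = -218632/21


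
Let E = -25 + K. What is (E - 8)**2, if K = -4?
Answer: 1369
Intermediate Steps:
E = -29 (E = -25 - 4 = -29)
(E - 8)**2 = (-29 - 8)**2 = (-37)**2 = 1369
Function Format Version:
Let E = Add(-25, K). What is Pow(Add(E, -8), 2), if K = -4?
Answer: 1369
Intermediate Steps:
E = -29 (E = Add(-25, -4) = -29)
Pow(Add(E, -8), 2) = Pow(Add(-29, -8), 2) = Pow(-37, 2) = 1369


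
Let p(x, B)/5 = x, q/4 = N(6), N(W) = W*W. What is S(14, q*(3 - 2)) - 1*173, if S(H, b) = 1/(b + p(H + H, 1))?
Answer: -49131/284 ≈ -173.00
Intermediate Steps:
N(W) = W²
q = 144 (q = 4*6² = 4*36 = 144)
p(x, B) = 5*x
S(H, b) = 1/(b + 10*H) (S(H, b) = 1/(b + 5*(H + H)) = 1/(b + 5*(2*H)) = 1/(b + 10*H))
S(14, q*(3 - 2)) - 1*173 = 1/(144*(3 - 2) + 10*14) - 1*173 = 1/(144*1 + 140) - 173 = 1/(144 + 140) - 173 = 1/284 - 173 = -49131/284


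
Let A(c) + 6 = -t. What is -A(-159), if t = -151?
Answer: -145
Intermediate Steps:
A(c) = 145 (A(c) = -6 - 1*(-151) = -6 + 151 = 145)
-A(-159) = -1*145 = -145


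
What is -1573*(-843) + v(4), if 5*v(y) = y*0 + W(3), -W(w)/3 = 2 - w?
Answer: 6630198/5 ≈ 1.3260e+6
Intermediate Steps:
W(w) = -6 + 3*w (W(w) = -3*(2 - w) = -6 + 3*w)
v(y) = 3/5 (v(y) = (y*0 + (-6 + 3*3))/5 = (0 + (-6 + 9))/5 = (0 + 3)/5 = (1/5)*3 = 3/5)
-1573*(-843) + v(4) = -1573*(-843) + 3/5 = 1326039 + 3/5 = 6630198/5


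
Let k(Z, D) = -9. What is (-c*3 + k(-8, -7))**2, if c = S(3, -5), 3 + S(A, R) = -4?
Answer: 144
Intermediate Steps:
S(A, R) = -7 (S(A, R) = -3 - 4 = -7)
c = -7
(-c*3 + k(-8, -7))**2 = (-1*(-7)*3 - 9)**2 = (7*3 - 9)**2 = (21 - 9)**2 = 12**2 = 144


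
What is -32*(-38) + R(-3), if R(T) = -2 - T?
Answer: 1217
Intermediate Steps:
-32*(-38) + R(-3) = -32*(-38) + (-2 - 1*(-3)) = 1216 + (-2 + 3) = 1216 + 1 = 1217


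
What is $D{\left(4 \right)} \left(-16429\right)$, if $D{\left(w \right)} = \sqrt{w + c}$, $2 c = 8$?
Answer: $- 32858 \sqrt{2} \approx -46468.0$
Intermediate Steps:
$c = 4$ ($c = \frac{1}{2} \cdot 8 = 4$)
$D{\left(w \right)} = \sqrt{4 + w}$ ($D{\left(w \right)} = \sqrt{w + 4} = \sqrt{4 + w}$)
$D{\left(4 \right)} \left(-16429\right) = \sqrt{4 + 4} \left(-16429\right) = \sqrt{8} \left(-16429\right) = 2 \sqrt{2} \left(-16429\right) = - 32858 \sqrt{2}$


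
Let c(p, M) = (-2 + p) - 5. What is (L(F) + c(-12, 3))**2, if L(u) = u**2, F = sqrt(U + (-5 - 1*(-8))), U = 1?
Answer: 225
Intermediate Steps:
c(p, M) = -7 + p
F = 2 (F = sqrt(1 + (-5 - 1*(-8))) = sqrt(1 + (-5 + 8)) = sqrt(1 + 3) = sqrt(4) = 2)
(L(F) + c(-12, 3))**2 = (2**2 + (-7 - 12))**2 = (4 - 19)**2 = (-15)**2 = 225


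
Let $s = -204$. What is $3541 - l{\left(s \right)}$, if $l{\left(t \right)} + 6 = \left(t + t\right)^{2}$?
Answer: $-162917$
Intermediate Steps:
$l{\left(t \right)} = -6 + 4 t^{2}$ ($l{\left(t \right)} = -6 + \left(t + t\right)^{2} = -6 + \left(2 t\right)^{2} = -6 + 4 t^{2}$)
$3541 - l{\left(s \right)} = 3541 - \left(-6 + 4 \left(-204\right)^{2}\right) = 3541 - \left(-6 + 4 \cdot 41616\right) = 3541 - \left(-6 + 166464\right) = 3541 - 166458 = -162917$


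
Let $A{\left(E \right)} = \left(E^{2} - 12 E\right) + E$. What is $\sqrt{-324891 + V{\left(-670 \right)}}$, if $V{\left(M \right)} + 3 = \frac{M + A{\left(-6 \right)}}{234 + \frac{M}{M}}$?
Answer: $\frac{i \sqrt{17942404630}}{235} \approx 570.0 i$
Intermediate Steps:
$A{\left(E \right)} = E^{2} - 11 E$
$V{\left(M \right)} = - \frac{603}{235} + \frac{M}{235}$ ($V{\left(M \right)} = -3 + \frac{M - 6 \left(-11 - 6\right)}{234 + \frac{M}{M}} = -3 + \frac{M - -102}{234 + 1} = -3 + \frac{M + 102}{235} = -3 + \left(102 + M\right) \frac{1}{235} = -3 + \left(\frac{102}{235} + \frac{M}{235}\right) = - \frac{603}{235} + \frac{M}{235}$)
$\sqrt{-324891 + V{\left(-670 \right)}} = \sqrt{-324891 + \left(- \frac{603}{235} + \frac{1}{235} \left(-670\right)\right)} = \sqrt{-324891 - \frac{1273}{235}} = \sqrt{- \frac{76350658}{235}} = \frac{i \sqrt{17942404630}}{235}$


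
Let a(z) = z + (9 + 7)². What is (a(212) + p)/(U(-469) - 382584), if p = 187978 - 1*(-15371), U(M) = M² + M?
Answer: -67939/54364 ≈ -1.2497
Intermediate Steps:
U(M) = M + M²
p = 203349 (p = 187978 + 15371 = 203349)
a(z) = 256 + z (a(z) = z + 16² = z + 256 = 256 + z)
(a(212) + p)/(U(-469) - 382584) = ((256 + 212) + 203349)/(-469*(1 - 469) - 382584) = (468 + 203349)/(-469*(-468) - 382584) = 203817/(219492 - 382584) = 203817/(-163092) = 203817*(-1/163092) = -67939/54364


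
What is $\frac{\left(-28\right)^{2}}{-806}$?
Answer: $- \frac{392}{403} \approx -0.9727$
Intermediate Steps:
$\frac{\left(-28\right)^{2}}{-806} = 784 \left(- \frac{1}{806}\right) = - \frac{392}{403}$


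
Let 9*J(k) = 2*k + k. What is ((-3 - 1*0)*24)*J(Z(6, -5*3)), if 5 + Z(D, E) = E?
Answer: 480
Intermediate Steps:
Z(D, E) = -5 + E
J(k) = k/3 (J(k) = (2*k + k)/9 = (3*k)/9 = k/3)
((-3 - 1*0)*24)*J(Z(6, -5*3)) = ((-3 - 1*0)*24)*((-5 - 5*3)/3) = ((-3 + 0)*24)*((-5 - 15)/3) = (-3*24)*((⅓)*(-20)) = -72*(-20/3) = 480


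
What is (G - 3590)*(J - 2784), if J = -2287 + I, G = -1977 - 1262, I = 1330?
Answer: 25547289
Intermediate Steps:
G = -3239
J = -957 (J = -2287 + 1330 = -957)
(G - 3590)*(J - 2784) = (-3239 - 3590)*(-957 - 2784) = -6829*(-3741) = 25547289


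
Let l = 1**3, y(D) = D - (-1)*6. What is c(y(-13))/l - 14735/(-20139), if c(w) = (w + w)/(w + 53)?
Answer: 28276/66171 ≈ 0.42732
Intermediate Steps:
y(D) = 6 + D (y(D) = D - 1*(-6) = D + 6 = 6 + D)
c(w) = 2*w/(53 + w) (c(w) = (2*w)/(53 + w) = 2*w/(53 + w))
l = 1
c(y(-13))/l - 14735/(-20139) = (2*(6 - 13)/(53 + (6 - 13)))/1 - 14735/(-20139) = (2*(-7)/(53 - 7))*1 - 14735*(-1/20139) = (2*(-7)/46)*1 + 2105/2877 = (2*(-7)*(1/46))*1 + 2105/2877 = -7/23*1 + 2105/2877 = -7/23 + 2105/2877 = 28276/66171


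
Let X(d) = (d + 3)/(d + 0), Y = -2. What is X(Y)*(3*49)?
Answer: -147/2 ≈ -73.500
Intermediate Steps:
X(d) = (3 + d)/d
X(Y)*(3*49) = ((3 - 2)/(-2))*(3*49) = -1/2*1*147 = -1/2*147 = -147/2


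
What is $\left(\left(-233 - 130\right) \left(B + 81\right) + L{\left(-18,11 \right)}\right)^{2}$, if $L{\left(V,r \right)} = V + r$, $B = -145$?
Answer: $539400625$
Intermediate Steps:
$\left(\left(-233 - 130\right) \left(B + 81\right) + L{\left(-18,11 \right)}\right)^{2} = \left(\left(-233 - 130\right) \left(-145 + 81\right) + \left(-18 + 11\right)\right)^{2} = \left(\left(-363\right) \left(-64\right) - 7\right)^{2} = \left(23232 - 7\right)^{2} = 23225^{2} = 539400625$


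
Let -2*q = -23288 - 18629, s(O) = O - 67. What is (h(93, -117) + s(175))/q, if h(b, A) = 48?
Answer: 312/41917 ≈ 0.0074433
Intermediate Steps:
s(O) = -67 + O
q = 41917/2 (q = -(-23288 - 18629)/2 = -½*(-41917) = 41917/2 ≈ 20959.)
(h(93, -117) + s(175))/q = (48 + (-67 + 175))/(41917/2) = (48 + 108)*(2/41917) = 156*(2/41917) = 312/41917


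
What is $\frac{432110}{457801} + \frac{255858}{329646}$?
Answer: $\frac{43262563553}{25152044741} \approx 1.72$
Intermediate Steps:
$\frac{432110}{457801} + \frac{255858}{329646} = 432110 \cdot \frac{1}{457801} + 255858 \cdot \frac{1}{329646} = \frac{432110}{457801} + \frac{42643}{54941} = \frac{43262563553}{25152044741}$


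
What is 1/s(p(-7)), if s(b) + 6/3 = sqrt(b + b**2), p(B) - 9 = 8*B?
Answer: 1/1079 + sqrt(2162)/2158 ≈ 0.022473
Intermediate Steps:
p(B) = 9 + 8*B
s(b) = -2 + sqrt(b + b**2)
1/s(p(-7)) = 1/(-2 + sqrt((9 + 8*(-7))*(1 + (9 + 8*(-7))))) = 1/(-2 + sqrt((9 - 56)*(1 + (9 - 56)))) = 1/(-2 + sqrt(-47*(1 - 47))) = 1/(-2 + sqrt(-47*(-46))) = 1/(-2 + sqrt(2162))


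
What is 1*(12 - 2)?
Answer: 10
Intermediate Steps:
1*(12 - 2) = 1*10 = 10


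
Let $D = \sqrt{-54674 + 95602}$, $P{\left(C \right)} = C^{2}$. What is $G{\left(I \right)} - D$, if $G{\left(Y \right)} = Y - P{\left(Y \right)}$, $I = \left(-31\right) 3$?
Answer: $-8742 - 4 \sqrt{2558} \approx -8944.3$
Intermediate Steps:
$I = -93$
$G{\left(Y \right)} = Y - Y^{2}$
$D = 4 \sqrt{2558}$ ($D = \sqrt{40928} = 4 \sqrt{2558} \approx 202.31$)
$G{\left(I \right)} - D = - 93 \left(1 - -93\right) - 4 \sqrt{2558} = - 93 \left(1 + 93\right) - 4 \sqrt{2558} = \left(-93\right) 94 - 4 \sqrt{2558} = -8742 - 4 \sqrt{2558}$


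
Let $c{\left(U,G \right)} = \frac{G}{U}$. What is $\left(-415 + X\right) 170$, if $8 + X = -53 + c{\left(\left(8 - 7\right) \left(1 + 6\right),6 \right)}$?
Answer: $- \frac{565420}{7} \approx -80774.0$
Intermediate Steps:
$X = - \frac{421}{7}$ ($X = -8 - \left(53 - \frac{6}{\left(8 - 7\right) \left(1 + 6\right)}\right) = -8 - \left(53 - \frac{6}{1 \cdot 7}\right) = -8 - \left(53 - \frac{6}{7}\right) = -8 + \left(-53 + 6 \cdot \frac{1}{7}\right) = -8 + \left(-53 + \frac{6}{7}\right) = -8 - \frac{365}{7} = - \frac{421}{7} \approx -60.143$)
$\left(-415 + X\right) 170 = \left(-415 - \frac{421}{7}\right) 170 = \left(- \frac{3326}{7}\right) 170 = - \frac{565420}{7}$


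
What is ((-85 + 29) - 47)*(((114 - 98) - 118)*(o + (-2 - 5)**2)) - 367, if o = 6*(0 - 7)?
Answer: 73175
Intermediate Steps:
o = -42 (o = 6*(-7) = -42)
((-85 + 29) - 47)*(((114 - 98) - 118)*(o + (-2 - 5)**2)) - 367 = ((-85 + 29) - 47)*(((114 - 98) - 118)*(-42 + (-2 - 5)**2)) - 367 = (-56 - 47)*((16 - 118)*(-42 + (-7)**2)) - 367 = -(-10506)*(-42 + 49) - 367 = -(-10506)*7 - 367 = -103*(-714) - 367 = 73542 - 367 = 73175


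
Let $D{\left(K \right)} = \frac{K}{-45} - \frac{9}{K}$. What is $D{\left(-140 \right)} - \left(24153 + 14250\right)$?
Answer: $- \frac{48383779}{1260} \approx -38400.0$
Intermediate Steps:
$D{\left(K \right)} = - \frac{9}{K} - \frac{K}{45}$ ($D{\left(K \right)} = K \left(- \frac{1}{45}\right) - \frac{9}{K} = - \frac{K}{45} - \frac{9}{K} = - \frac{9}{K} - \frac{K}{45}$)
$D{\left(-140 \right)} - \left(24153 + 14250\right) = \left(- \frac{9}{-140} - - \frac{28}{9}\right) - \left(24153 + 14250\right) = \left(\left(-9\right) \left(- \frac{1}{140}\right) + \frac{28}{9}\right) - 38403 = \left(\frac{9}{140} + \frac{28}{9}\right) - 38403 = \frac{4001}{1260} - 38403 = - \frac{48383779}{1260}$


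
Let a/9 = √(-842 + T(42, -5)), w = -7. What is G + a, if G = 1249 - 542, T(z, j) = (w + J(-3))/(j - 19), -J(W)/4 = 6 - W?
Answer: 707 + 3*I*√120990/4 ≈ 707.0 + 260.88*I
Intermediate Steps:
J(W) = -24 + 4*W (J(W) = -4*(6 - W) = -24 + 4*W)
T(z, j) = -43/(-19 + j) (T(z, j) = (-7 + (-24 + 4*(-3)))/(j - 19) = (-7 + (-24 - 12))/(-19 + j) = (-7 - 36)/(-19 + j) = -43/(-19 + j))
a = 3*I*√120990/4 (a = 9*√(-842 - 43/(-19 - 5)) = 9*√(-842 - 43/(-24)) = 9*√(-842 - 43*(-1/24)) = 9*√(-842 + 43/24) = 9*√(-20165/24) = 9*(I*√120990/12) = 3*I*√120990/4 ≈ 260.88*I)
G = 707
G + a = 707 + 3*I*√120990/4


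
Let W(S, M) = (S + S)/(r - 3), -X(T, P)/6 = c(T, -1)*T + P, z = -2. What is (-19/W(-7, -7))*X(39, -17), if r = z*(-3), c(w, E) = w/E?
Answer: 262998/7 ≈ 37571.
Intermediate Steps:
X(T, P) = -6*P + 6*T² (X(T, P) = -6*((T/(-1))*T + P) = -6*((T*(-1))*T + P) = -6*((-T)*T + P) = -6*(-T² + P) = -6*(P - T²) = -6*P + 6*T²)
r = 6 (r = -2*(-3) = 6)
W(S, M) = 2*S/3 (W(S, M) = (S + S)/(6 - 3) = (2*S)/3 = (2*S)*(⅓) = 2*S/3)
(-19/W(-7, -7))*X(39, -17) = (-19/((⅔)*(-7)))*(-6*(-17) + 6*39²) = (-19/(-14/3))*(102 + 6*1521) = (-19*(-3/14))*(102 + 9126) = (57/14)*9228 = 262998/7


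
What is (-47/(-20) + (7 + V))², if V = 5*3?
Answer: 237169/400 ≈ 592.92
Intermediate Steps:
V = 15
(-47/(-20) + (7 + V))² = (-47/(-20) + (7 + 15))² = (-47*(-1/20) + 22)² = (47/20 + 22)² = (487/20)² = 237169/400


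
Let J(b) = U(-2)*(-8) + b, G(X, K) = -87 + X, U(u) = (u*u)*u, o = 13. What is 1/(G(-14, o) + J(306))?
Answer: 1/269 ≈ 0.0037175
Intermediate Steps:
U(u) = u**3 (U(u) = u**2*u = u**3)
J(b) = 64 + b (J(b) = (-2)**3*(-8) + b = -8*(-8) + b = 64 + b)
1/(G(-14, o) + J(306)) = 1/((-87 - 14) + (64 + 306)) = 1/(-101 + 370) = 1/269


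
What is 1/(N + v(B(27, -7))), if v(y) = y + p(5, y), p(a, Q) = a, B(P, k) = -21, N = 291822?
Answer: 1/291806 ≈ 3.4269e-6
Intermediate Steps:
v(y) = 5 + y (v(y) = y + 5 = 5 + y)
1/(N + v(B(27, -7))) = 1/(291822 + (5 - 21)) = 1/(291822 - 16) = 1/291806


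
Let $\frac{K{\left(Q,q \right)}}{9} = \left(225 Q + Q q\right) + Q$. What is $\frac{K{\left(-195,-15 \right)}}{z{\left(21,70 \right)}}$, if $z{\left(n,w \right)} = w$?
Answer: $- \frac{74061}{14} \approx -5290.1$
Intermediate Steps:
$K{\left(Q,q \right)} = 2034 Q + 9 Q q$ ($K{\left(Q,q \right)} = 9 \left(\left(225 Q + Q q\right) + Q\right) = 9 \left(226 Q + Q q\right) = 2034 Q + 9 Q q$)
$\frac{K{\left(-195,-15 \right)}}{z{\left(21,70 \right)}} = \frac{9 \left(-195\right) \left(226 - 15\right)}{70} = 9 \left(-195\right) 211 \cdot \frac{1}{70} = \left(-370305\right) \frac{1}{70} = - \frac{74061}{14}$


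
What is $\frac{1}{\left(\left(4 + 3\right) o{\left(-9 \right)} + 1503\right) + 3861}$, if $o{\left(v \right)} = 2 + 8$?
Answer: $\frac{1}{5434} \approx 0.00018403$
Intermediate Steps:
$o{\left(v \right)} = 10$
$\frac{1}{\left(\left(4 + 3\right) o{\left(-9 \right)} + 1503\right) + 3861} = \frac{1}{\left(\left(4 + 3\right) 10 + 1503\right) + 3861} = \frac{1}{\left(7 \cdot 10 + 1503\right) + 3861} = \frac{1}{\left(70 + 1503\right) + 3861} = \frac{1}{1573 + 3861} = \frac{1}{5434}$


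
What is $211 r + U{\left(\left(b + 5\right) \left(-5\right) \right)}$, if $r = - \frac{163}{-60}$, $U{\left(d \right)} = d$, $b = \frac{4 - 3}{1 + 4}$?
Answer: $\frac{32833}{60} \approx 547.22$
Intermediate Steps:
$b = \frac{1}{5}$ ($b = 1 \cdot \frac{1}{5} = \frac{1}{5} \approx 0.2$)
$r = \frac{163}{60}$ ($r = \left(-163\right) \left(- \frac{1}{60}\right) = \frac{163}{60} \approx 2.7167$)
$211 r + U{\left(\left(b + 5\right) \left(-5\right) \right)} = 211 \cdot \frac{163}{60} + \left(\frac{1}{5} + 5\right) \left(-5\right) = \frac{34393}{60} + \frac{26}{5} \left(-5\right) = \frac{34393}{60} - 26 = \frac{32833}{60}$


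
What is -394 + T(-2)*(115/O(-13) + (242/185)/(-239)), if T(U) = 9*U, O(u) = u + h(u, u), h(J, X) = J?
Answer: -180650077/574795 ≈ -314.29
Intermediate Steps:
O(u) = 2*u (O(u) = u + u = 2*u)
-394 + T(-2)*(115/O(-13) + (242/185)/(-239)) = -394 + (9*(-2))*(115/((2*(-13))) + (242/185)/(-239)) = -394 - 18*(115/(-26) + (242*(1/185))*(-1/239)) = -394 - 18*(115*(-1/26) + (242/185)*(-1/239)) = -394 - 18*(-115/26 - 242/44215) = -394 - 18*(-5091017/1149590) = -394 + 45819153/574795 = -180650077/574795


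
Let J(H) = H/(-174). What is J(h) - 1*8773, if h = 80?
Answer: -763291/87 ≈ -8773.5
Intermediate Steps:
J(H) = -H/174 (J(H) = H*(-1/174) = -H/174)
J(h) - 1*8773 = -1/174*80 - 1*8773 = -40/87 - 8773 = -763291/87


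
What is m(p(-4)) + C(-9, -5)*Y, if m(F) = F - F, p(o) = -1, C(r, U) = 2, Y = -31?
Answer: -62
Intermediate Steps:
m(F) = 0
m(p(-4)) + C(-9, -5)*Y = 0 + 2*(-31) = 0 - 62 = -62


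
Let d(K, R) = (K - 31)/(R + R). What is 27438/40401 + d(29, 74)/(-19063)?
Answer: 12901928119/18997385154 ≈ 0.67914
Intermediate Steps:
d(K, R) = (-31 + K)/(2*R) (d(K, R) = (-31 + K)/((2*R)) = (-31 + K)*(1/(2*R)) = (-31 + K)/(2*R))
27438/40401 + d(29, 74)/(-19063) = 27438/40401 + ((½)*(-31 + 29)/74)/(-19063) = 27438*(1/40401) + ((½)*(1/74)*(-2))*(-1/19063) = 9146/13467 - 1/74*(-1/19063) = 9146/13467 + 1/1410662 = 12901928119/18997385154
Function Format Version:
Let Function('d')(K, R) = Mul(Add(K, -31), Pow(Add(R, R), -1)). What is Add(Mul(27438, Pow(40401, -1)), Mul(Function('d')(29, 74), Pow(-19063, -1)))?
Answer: Rational(12901928119, 18997385154) ≈ 0.67914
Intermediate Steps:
Function('d')(K, R) = Mul(Rational(1, 2), Pow(R, -1), Add(-31, K)) (Function('d')(K, R) = Mul(Add(-31, K), Pow(Mul(2, R), -1)) = Mul(Add(-31, K), Mul(Rational(1, 2), Pow(R, -1))) = Mul(Rational(1, 2), Pow(R, -1), Add(-31, K)))
Add(Mul(27438, Pow(40401, -1)), Mul(Function('d')(29, 74), Pow(-19063, -1))) = Add(Mul(27438, Pow(40401, -1)), Mul(Mul(Rational(1, 2), Pow(74, -1), Add(-31, 29)), Pow(-19063, -1))) = Add(Mul(27438, Rational(1, 40401)), Mul(Mul(Rational(1, 2), Rational(1, 74), -2), Rational(-1, 19063))) = Add(Rational(9146, 13467), Mul(Rational(-1, 74), Rational(-1, 19063))) = Add(Rational(9146, 13467), Rational(1, 1410662)) = Rational(12901928119, 18997385154)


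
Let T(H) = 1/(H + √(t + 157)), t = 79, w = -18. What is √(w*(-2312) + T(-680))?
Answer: √(56597758 - 166464*√59)/(2*√(340 - √59)) ≈ 204.00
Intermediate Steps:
T(H) = 1/(H + 2*√59) (T(H) = 1/(H + √(79 + 157)) = 1/(H + √236) = 1/(H + 2*√59))
√(w*(-2312) + T(-680)) = √(-18*(-2312) + 1/(-680 + 2*√59)) = √(41616 + 1/(-680 + 2*√59))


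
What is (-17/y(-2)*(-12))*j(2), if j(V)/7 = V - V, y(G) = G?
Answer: 0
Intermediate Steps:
j(V) = 0 (j(V) = 7*(V - V) = 7*0 = 0)
(-17/y(-2)*(-12))*j(2) = (-17/(-2)*(-12))*0 = (-17*(-1/2)*(-12))*0 = ((17/2)*(-12))*0 = -102*0 = 0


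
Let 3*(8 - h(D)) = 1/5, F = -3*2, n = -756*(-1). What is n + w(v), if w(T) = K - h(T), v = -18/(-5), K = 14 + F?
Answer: 11341/15 ≈ 756.07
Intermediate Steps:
n = 756
F = -6
h(D) = 119/15 (h(D) = 8 - ⅓/5 = 8 - ⅓*⅕ = 8 - 1/15 = 119/15)
K = 8 (K = 14 - 6 = 8)
v = 18/5 (v = -18*(-⅕) = 18/5 ≈ 3.6000)
w(T) = 1/15 (w(T) = 8 - 1*119/15 = 8 - 119/15 = 1/15)
n + w(v) = 756 + 1/15 = 11341/15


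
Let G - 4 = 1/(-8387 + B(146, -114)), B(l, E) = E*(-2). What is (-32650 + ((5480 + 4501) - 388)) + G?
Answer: -188089428/8159 ≈ -23053.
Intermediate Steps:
B(l, E) = -2*E
G = 32635/8159 (G = 4 + 1/(-8387 - 2*(-114)) = 4 + 1/(-8387 + 228) = 4 + 1/(-8159) = 4 - 1/8159 = 32635/8159 ≈ 3.9999)
(-32650 + ((5480 + 4501) - 388)) + G = (-32650 + ((5480 + 4501) - 388)) + 32635/8159 = (-32650 + (9981 - 388)) + 32635/8159 = (-32650 + 9593) + 32635/8159 = -23057 + 32635/8159 = -188089428/8159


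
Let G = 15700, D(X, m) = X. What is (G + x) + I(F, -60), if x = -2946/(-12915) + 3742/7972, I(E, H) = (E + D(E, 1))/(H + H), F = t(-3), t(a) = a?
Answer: 538841175787/34319460 ≈ 15701.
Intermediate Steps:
F = -3
I(E, H) = E/H (I(E, H) = (E + E)/(H + H) = (2*E)/((2*H)) = (2*E)*(1/(2*H)) = E/H)
x = 11968907/17159730 (x = -2946*(-1/12915) + 3742*(1/7972) = 982/4305 + 1871/3986 = 11968907/17159730 ≈ 0.69750)
(G + x) + I(F, -60) = (15700 + 11968907/17159730) - 3/(-60) = 269419729907/17159730 - 3*(-1/60) = 269419729907/17159730 + 1/20 = 538841175787/34319460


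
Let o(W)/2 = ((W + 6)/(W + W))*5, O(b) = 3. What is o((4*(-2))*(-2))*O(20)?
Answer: 165/8 ≈ 20.625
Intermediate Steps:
o(W) = 5*(6 + W)/W (o(W) = 2*(((W + 6)/(W + W))*5) = 2*(((6 + W)/((2*W)))*5) = 2*(((6 + W)*(1/(2*W)))*5) = 2*(((6 + W)/(2*W))*5) = 2*(5*(6 + W)/(2*W)) = 5*(6 + W)/W)
o((4*(-2))*(-2))*O(20) = (5 + 30/(((4*(-2))*(-2))))*3 = (5 + 30/((-8*(-2))))*3 = (5 + 30/16)*3 = (5 + 30*(1/16))*3 = (5 + 15/8)*3 = (55/8)*3 = 165/8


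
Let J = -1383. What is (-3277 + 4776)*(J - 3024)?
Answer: -6606093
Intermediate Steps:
(-3277 + 4776)*(J - 3024) = (-3277 + 4776)*(-1383 - 3024) = 1499*(-4407) = -6606093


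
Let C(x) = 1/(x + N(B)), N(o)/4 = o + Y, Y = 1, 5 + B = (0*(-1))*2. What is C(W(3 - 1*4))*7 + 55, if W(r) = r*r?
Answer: 818/15 ≈ 54.533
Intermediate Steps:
B = -5 (B = -5 + (0*(-1))*2 = -5 + 0*2 = -5 + 0 = -5)
N(o) = 4 + 4*o (N(o) = 4*(o + 1) = 4*(1 + o) = 4 + 4*o)
W(r) = r²
C(x) = 1/(-16 + x) (C(x) = 1/(x + (4 + 4*(-5))) = 1/(x + (4 - 20)) = 1/(x - 16) = 1/(-16 + x))
C(W(3 - 1*4))*7 + 55 = 7/(-16 + (3 - 1*4)²) + 55 = 7/(-16 + (3 - 4)²) + 55 = 7/(-16 + (-1)²) + 55 = 7/(-16 + 1) + 55 = 7/(-15) + 55 = -1/15*7 + 55 = -7/15 + 55 = 818/15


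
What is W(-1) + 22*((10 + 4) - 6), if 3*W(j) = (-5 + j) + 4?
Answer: 526/3 ≈ 175.33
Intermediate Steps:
W(j) = -1/3 + j/3 (W(j) = ((-5 + j) + 4)/3 = (-1 + j)/3 = -1/3 + j/3)
W(-1) + 22*((10 + 4) - 6) = (-1/3 + (1/3)*(-1)) + 22*((10 + 4) - 6) = (-1/3 - 1/3) + 22*(14 - 6) = -2/3 + 22*8 = -2/3 + 176 = 526/3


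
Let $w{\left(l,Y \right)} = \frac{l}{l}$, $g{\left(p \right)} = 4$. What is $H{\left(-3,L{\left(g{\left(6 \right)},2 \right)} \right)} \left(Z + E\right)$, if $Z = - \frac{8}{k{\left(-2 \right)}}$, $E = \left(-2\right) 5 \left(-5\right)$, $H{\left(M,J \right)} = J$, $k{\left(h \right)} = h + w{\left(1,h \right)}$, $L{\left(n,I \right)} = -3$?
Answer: $-174$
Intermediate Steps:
$w{\left(l,Y \right)} = 1$
$k{\left(h \right)} = 1 + h$ ($k{\left(h \right)} = h + 1 = 1 + h$)
$E = 50$ ($E = \left(-10\right) \left(-5\right) = 50$)
$Z = 8$ ($Z = - \frac{8}{1 - 2} = - \frac{8}{-1} = \left(-8\right) \left(-1\right) = 8$)
$H{\left(-3,L{\left(g{\left(6 \right)},2 \right)} \right)} \left(Z + E\right) = - 3 \left(8 + 50\right) = \left(-3\right) 58 = -174$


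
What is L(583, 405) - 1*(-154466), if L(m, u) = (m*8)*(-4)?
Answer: 135810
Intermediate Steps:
L(m, u) = -32*m (L(m, u) = (8*m)*(-4) = -32*m)
L(583, 405) - 1*(-154466) = -32*583 - 1*(-154466) = -18656 + 154466 = 135810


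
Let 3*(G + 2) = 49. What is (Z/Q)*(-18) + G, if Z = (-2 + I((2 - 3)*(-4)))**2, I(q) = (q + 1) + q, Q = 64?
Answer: 53/96 ≈ 0.55208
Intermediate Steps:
G = 43/3 (G = -2 + (1/3)*49 = -2 + 49/3 = 43/3 ≈ 14.333)
I(q) = 1 + 2*q (I(q) = (1 + q) + q = 1 + 2*q)
Z = 49 (Z = (-2 + (1 + 2*((2 - 3)*(-4))))**2 = (-2 + (1 + 2*(-1*(-4))))**2 = (-2 + (1 + 2*4))**2 = (-2 + (1 + 8))**2 = (-2 + 9)**2 = 7**2 = 49)
(Z/Q)*(-18) + G = (49/64)*(-18) + 43/3 = -441/32 + 43/3 = 53/96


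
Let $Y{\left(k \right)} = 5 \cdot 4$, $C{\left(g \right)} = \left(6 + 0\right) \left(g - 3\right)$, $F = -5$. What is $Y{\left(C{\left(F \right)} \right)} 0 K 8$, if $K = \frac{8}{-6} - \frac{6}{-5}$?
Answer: $0$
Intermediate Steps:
$C{\left(g \right)} = -18 + 6 g$ ($C{\left(g \right)} = 6 \left(-3 + g\right) = -18 + 6 g$)
$K = - \frac{2}{15}$ ($K = 8 \left(- \frac{1}{6}\right) - - \frac{6}{5} = - \frac{4}{3} + \frac{6}{5} = - \frac{2}{15} \approx -0.13333$)
$Y{\left(k \right)} = 20$
$Y{\left(C{\left(F \right)} \right)} 0 K 8 = 20 \cdot 0 \left(- \frac{2}{15}\right) 8 = 20 \cdot 0 \cdot 8 = 0 \cdot 8 = 0$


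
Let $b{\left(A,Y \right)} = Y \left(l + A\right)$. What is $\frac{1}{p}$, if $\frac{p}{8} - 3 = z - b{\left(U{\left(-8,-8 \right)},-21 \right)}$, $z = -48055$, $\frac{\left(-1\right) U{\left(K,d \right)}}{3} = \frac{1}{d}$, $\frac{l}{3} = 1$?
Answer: $- \frac{1}{383849} \approx -2.6052 \cdot 10^{-6}$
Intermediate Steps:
$l = 3$ ($l = 3 \cdot 1 = 3$)
$U{\left(K,d \right)} = - \frac{3}{d}$
$b{\left(A,Y \right)} = Y \left(3 + A\right)$
$p = -383849$ ($p = 24 + 8 \left(-48055 - - 21 \left(3 - \frac{3}{-8}\right)\right) = 24 + 8 \left(-48055 - - 21 \left(3 - - \frac{3}{8}\right)\right) = 24 + 8 \left(-48055 - - 21 \left(3 + \frac{3}{8}\right)\right) = 24 + 8 \left(-48055 - \left(-21\right) \frac{27}{8}\right) = 24 + 8 \left(-48055 - - \frac{567}{8}\right) = 24 + 8 \left(-48055 + \frac{567}{8}\right) = 24 + 8 \left(- \frac{383873}{8}\right) = 24 - 383873 = -383849$)
$\frac{1}{p} = \frac{1}{-383849} = - \frac{1}{383849}$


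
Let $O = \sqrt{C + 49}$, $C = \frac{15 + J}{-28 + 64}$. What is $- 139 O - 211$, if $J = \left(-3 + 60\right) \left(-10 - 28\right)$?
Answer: $-211 - \frac{139 i \sqrt{43}}{2} \approx -211.0 - 455.74 i$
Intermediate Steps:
$J = -2166$ ($J = 57 \left(-38\right) = -2166$)
$C = - \frac{239}{4}$ ($C = \frac{15 - 2166}{-28 + 64} = - \frac{2151}{36} = \left(-2151\right) \frac{1}{36} = - \frac{239}{4} \approx -59.75$)
$O = \frac{i \sqrt{43}}{2}$ ($O = \sqrt{- \frac{239}{4} + 49} = \sqrt{- \frac{43}{4}} = \frac{i \sqrt{43}}{2} \approx 3.2787 i$)
$- 139 O - 211 = - 139 \frac{i \sqrt{43}}{2} - 211 = - \frac{139 i \sqrt{43}}{2} + \left(-249 + 38\right) = - \frac{139 i \sqrt{43}}{2} - 211 = -211 - \frac{139 i \sqrt{43}}{2}$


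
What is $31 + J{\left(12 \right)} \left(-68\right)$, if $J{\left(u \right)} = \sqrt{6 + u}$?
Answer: $31 - 204 \sqrt{2} \approx -257.5$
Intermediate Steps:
$31 + J{\left(12 \right)} \left(-68\right) = 31 + \sqrt{6 + 12} \left(-68\right) = 31 + \sqrt{18} \left(-68\right) = 31 + 3 \sqrt{2} \left(-68\right) = 31 - 204 \sqrt{2}$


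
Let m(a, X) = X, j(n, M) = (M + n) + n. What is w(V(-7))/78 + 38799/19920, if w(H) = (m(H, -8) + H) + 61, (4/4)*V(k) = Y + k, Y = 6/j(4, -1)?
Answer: 4619669/1812720 ≈ 2.5485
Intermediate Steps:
j(n, M) = M + 2*n
Y = 6/7 (Y = 6/(-1 + 2*4) = 6/(-1 + 8) = 6/7 ≈ 0.85714)
V(k) = 6/7 + k
w(H) = 53 + H (w(H) = (-8 + H) + 61 = 53 + H)
w(V(-7))/78 + 38799/19920 = (53 + (6/7 - 7))/78 + 38799/19920 = (53 - 43/7)*(1/78) + 38799*(1/19920) = (328/7)*(1/78) + 12933/6640 = 164/273 + 12933/6640 = 4619669/1812720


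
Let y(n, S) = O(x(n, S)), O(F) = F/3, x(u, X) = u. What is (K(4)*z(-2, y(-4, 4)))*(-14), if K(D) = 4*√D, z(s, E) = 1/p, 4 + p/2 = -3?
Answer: 8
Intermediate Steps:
O(F) = F/3 (O(F) = F*(⅓) = F/3)
y(n, S) = n/3
p = -14 (p = -8 + 2*(-3) = -8 - 6 = -14)
z(s, E) = -1/14 (z(s, E) = 1/(-14) = -1/14)
(K(4)*z(-2, y(-4, 4)))*(-14) = ((4*√4)*(-1/14))*(-14) = ((4*2)*(-1/14))*(-14) = (8*(-1/14))*(-14) = -4/7*(-14) = 8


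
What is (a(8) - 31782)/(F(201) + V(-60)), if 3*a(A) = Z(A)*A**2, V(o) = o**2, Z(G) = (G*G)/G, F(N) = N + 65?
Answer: -47417/5799 ≈ -8.1768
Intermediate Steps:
F(N) = 65 + N
Z(G) = G (Z(G) = G**2/G = G)
a(A) = A**3/3 (a(A) = (A*A**2)/3 = A**3/3)
(a(8) - 31782)/(F(201) + V(-60)) = ((1/3)*8**3 - 31782)/((65 + 201) + (-60)**2) = ((1/3)*512 - 31782)/(266 + 3600) = (512/3 - 31782)/3866 = -94834/3*1/3866 = -47417/5799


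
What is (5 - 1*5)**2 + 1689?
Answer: 1689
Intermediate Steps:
(5 - 1*5)**2 + 1689 = (5 - 5)**2 + 1689 = 0**2 + 1689 = 0 + 1689 = 1689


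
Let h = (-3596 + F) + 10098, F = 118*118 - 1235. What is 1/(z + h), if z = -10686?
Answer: 1/8505 ≈ 0.00011758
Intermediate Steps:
F = 12689 (F = 13924 - 1235 = 12689)
h = 19191 (h = (-3596 + 12689) + 10098 = 9093 + 10098 = 19191)
1/(z + h) = 1/(-10686 + 19191) = 1/8505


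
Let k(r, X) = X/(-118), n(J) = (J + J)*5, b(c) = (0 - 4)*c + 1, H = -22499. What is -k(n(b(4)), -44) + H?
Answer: -1327463/59 ≈ -22499.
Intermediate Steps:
b(c) = 1 - 4*c (b(c) = -4*c + 1 = 1 - 4*c)
n(J) = 10*J (n(J) = (2*J)*5 = 10*J)
k(r, X) = -X/118 (k(r, X) = X*(-1/118) = -X/118)
-k(n(b(4)), -44) + H = -(-1)*(-44)/118 - 22499 = -1*22/59 - 22499 = -22/59 - 22499 = -1327463/59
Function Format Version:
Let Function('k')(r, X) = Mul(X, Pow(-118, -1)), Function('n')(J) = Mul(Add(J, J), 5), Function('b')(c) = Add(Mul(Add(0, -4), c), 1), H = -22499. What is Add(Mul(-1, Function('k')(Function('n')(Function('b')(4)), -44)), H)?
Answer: Rational(-1327463, 59) ≈ -22499.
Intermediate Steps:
Function('b')(c) = Add(1, Mul(-4, c)) (Function('b')(c) = Add(Mul(-4, c), 1) = Add(1, Mul(-4, c)))
Function('n')(J) = Mul(10, J) (Function('n')(J) = Mul(Mul(2, J), 5) = Mul(10, J))
Function('k')(r, X) = Mul(Rational(-1, 118), X) (Function('k')(r, X) = Mul(X, Rational(-1, 118)) = Mul(Rational(-1, 118), X))
Add(Mul(-1, Function('k')(Function('n')(Function('b')(4)), -44)), H) = Add(Mul(-1, Mul(Rational(-1, 118), -44)), -22499) = Add(Mul(-1, Rational(22, 59)), -22499) = Add(Rational(-22, 59), -22499) = Rational(-1327463, 59)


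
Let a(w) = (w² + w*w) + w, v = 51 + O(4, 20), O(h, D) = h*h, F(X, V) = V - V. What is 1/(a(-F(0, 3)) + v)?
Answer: 1/67 ≈ 0.014925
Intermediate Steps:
F(X, V) = 0
O(h, D) = h²
v = 67 (v = 51 + 4² = 51 + 16 = 67)
a(w) = w + 2*w² (a(w) = (w² + w²) + w = 2*w² + w = w + 2*w²)
1/(a(-F(0, 3)) + v) = 1/((-1*0)*(1 + 2*(-1*0)) + 67) = 1/(0*(1 + 2*0) + 67) = 1/(0*(1 + 0) + 67) = 1/(0*1 + 67) = 1/(0 + 67) = 1/67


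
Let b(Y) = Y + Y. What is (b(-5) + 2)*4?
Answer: -32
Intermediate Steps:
b(Y) = 2*Y
(b(-5) + 2)*4 = (2*(-5) + 2)*4 = (-10 + 2)*4 = -8*4 = -32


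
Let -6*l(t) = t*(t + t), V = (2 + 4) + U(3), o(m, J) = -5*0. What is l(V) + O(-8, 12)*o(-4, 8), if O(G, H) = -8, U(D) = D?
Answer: -27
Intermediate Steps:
o(m, J) = 0
V = 9 (V = (2 + 4) + 3 = 6 + 3 = 9)
l(t) = -t**2/3 (l(t) = -t*(t + t)/6 = -t*2*t/6 = -t**2/3)
l(V) + O(-8, 12)*o(-4, 8) = -1/3*9**2 - 8*0 = -1/3*81 + 0 = -27 + 0 = -27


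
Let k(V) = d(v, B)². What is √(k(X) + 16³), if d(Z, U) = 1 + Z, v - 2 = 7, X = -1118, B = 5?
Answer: 2*√1049 ≈ 64.776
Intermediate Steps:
v = 9 (v = 2 + 7 = 9)
k(V) = 100 (k(V) = (1 + 9)² = 10² = 100)
√(k(X) + 16³) = √(100 + 16³) = √(100 + 4096) = √4196 = 2*√1049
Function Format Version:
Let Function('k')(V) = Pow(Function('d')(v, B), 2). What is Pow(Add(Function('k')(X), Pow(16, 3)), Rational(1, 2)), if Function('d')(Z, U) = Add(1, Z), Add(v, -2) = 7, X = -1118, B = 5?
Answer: Mul(2, Pow(1049, Rational(1, 2))) ≈ 64.776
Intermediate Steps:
v = 9 (v = Add(2, 7) = 9)
Function('k')(V) = 100 (Function('k')(V) = Pow(Add(1, 9), 2) = Pow(10, 2) = 100)
Pow(Add(Function('k')(X), Pow(16, 3)), Rational(1, 2)) = Pow(Add(100, Pow(16, 3)), Rational(1, 2)) = Pow(Add(100, 4096), Rational(1, 2)) = Pow(4196, Rational(1, 2)) = Mul(2, Pow(1049, Rational(1, 2)))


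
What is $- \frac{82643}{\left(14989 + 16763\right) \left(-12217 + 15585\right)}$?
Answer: $- \frac{82643}{106940736} \approx -0.00077279$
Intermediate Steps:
$- \frac{82643}{\left(14989 + 16763\right) \left(-12217 + 15585\right)} = - \frac{82643}{31752 \cdot 3368} = - \frac{82643}{106940736}$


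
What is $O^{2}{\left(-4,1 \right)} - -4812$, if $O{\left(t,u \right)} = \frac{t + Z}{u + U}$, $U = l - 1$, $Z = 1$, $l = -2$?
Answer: $\frac{19257}{4} \approx 4814.3$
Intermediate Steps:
$U = -3$ ($U = -2 - 1 = -3$)
$O{\left(t,u \right)} = \frac{1 + t}{-3 + u}$ ($O{\left(t,u \right)} = \frac{t + 1}{u - 3} = \frac{1 + t}{-3 + u}$)
$O^{2}{\left(-4,1 \right)} - -4812 = \left(\frac{1 - 4}{-3 + 1}\right)^{2} - -4812 = \left(\frac{1}{-2} \left(-3\right)\right)^{2} + 4812 = \left(\left(- \frac{1}{2}\right) \left(-3\right)\right)^{2} + 4812 = \left(\frac{3}{2}\right)^{2} + 4812 = \frac{9}{4} + 4812 = \frac{19257}{4}$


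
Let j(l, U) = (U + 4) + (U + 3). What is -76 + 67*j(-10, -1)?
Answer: 259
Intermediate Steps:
j(l, U) = 7 + 2*U (j(l, U) = (4 + U) + (3 + U) = 7 + 2*U)
-76 + 67*j(-10, -1) = -76 + 67*(7 + 2*(-1)) = -76 + 67*(7 - 2) = -76 + 67*5 = -76 + 335 = 259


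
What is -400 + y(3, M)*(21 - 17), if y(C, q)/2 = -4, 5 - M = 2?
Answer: -432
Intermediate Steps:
M = 3 (M = 5 - 1*2 = 5 - 2 = 3)
y(C, q) = -8 (y(C, q) = 2*(-4) = -8)
-400 + y(3, M)*(21 - 17) = -400 - 8*(21 - 17) = -400 - 8*4 = -400 - 32 = -432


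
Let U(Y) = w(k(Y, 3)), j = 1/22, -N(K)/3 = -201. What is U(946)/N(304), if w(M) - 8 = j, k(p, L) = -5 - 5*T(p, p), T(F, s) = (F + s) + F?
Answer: 59/4422 ≈ 0.013342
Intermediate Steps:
T(F, s) = s + 2*F
N(K) = 603 (N(K) = -3*(-201) = 603)
j = 1/22 ≈ 0.045455
k(p, L) = -5 - 15*p (k(p, L) = -5 - 5*(p + 2*p) = -5 - 15*p)
w(M) = 177/22 (w(M) = 8 + 1/22 = 177/22)
U(Y) = 177/22
U(946)/N(304) = (177/22)/603 = (177/22)*(1/603) = 59/4422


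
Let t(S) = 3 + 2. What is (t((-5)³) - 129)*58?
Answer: -7192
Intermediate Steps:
t(S) = 5
(t((-5)³) - 129)*58 = (5 - 129)*58 = -124*58 = -7192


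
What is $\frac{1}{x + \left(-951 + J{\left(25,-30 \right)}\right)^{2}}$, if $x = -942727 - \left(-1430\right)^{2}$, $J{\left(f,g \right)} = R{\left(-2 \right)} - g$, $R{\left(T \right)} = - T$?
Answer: $- \frac{1}{2143066} \approx -4.6662 \cdot 10^{-7}$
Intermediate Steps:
$J{\left(f,g \right)} = 2 - g$ ($J{\left(f,g \right)} = \left(-1\right) \left(-2\right) - g = 2 - g$)
$x = -2987627$ ($x = -942727 - 2044900 = -2987627$)
$\frac{1}{x + \left(-951 + J{\left(25,-30 \right)}\right)^{2}} = \frac{1}{-2987627 + \left(-951 + \left(2 - -30\right)\right)^{2}} = \frac{1}{-2987627 + \left(-951 + \left(2 + 30\right)\right)^{2}} = \frac{1}{-2987627 + \left(-951 + 32\right)^{2}} = \frac{1}{-2987627 + \left(-919\right)^{2}} = \frac{1}{-2987627 + 844561} = \frac{1}{-2143066} = - \frac{1}{2143066}$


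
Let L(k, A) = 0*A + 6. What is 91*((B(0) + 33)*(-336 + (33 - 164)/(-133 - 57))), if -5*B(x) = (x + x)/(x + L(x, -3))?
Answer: -191318127/190 ≈ -1.0069e+6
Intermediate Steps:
L(k, A) = 6 (L(k, A) = 0 + 6 = 6)
B(x) = -2*x/(5*(6 + x)) (B(x) = -(x + x)/(5*(x + 6)) = -2*x/(5*(6 + x)))
91*((B(0) + 33)*(-336 + (33 - 164)/(-133 - 57))) = 91*((-2*0/(30 + 5*0) + 33)*(-336 + (33 - 164)/(-133 - 57))) = 91*((-2*0/(30 + 0) + 33)*(-336 - 131/(-190))) = 91*((-2*0/30 + 33)*(-336 - 131*(-1/190))) = 91*((-2*0*1/30 + 33)*(-336 + 131/190)) = 91*((0 + 33)*(-63709/190)) = 91*(33*(-63709/190)) = 91*(-2102397/190) = -191318127/190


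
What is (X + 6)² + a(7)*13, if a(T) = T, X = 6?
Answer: 235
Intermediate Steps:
(X + 6)² + a(7)*13 = (6 + 6)² + 7*13 = 12² + 91 = 144 + 91 = 235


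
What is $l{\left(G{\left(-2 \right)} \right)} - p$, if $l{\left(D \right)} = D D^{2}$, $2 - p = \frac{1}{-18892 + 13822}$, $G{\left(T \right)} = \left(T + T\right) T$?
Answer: $\frac{2585699}{5070} \approx 510.0$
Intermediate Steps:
$G{\left(T \right)} = 2 T^{2}$ ($G{\left(T \right)} = 2 T T = 2 T^{2}$)
$p = \frac{10141}{5070}$ ($p = 2 - \frac{1}{-18892 + 13822} = 2 - \frac{1}{-5070} = 2 - - \frac{1}{5070} = 2 + \frac{1}{5070} = \frac{10141}{5070} \approx 2.0002$)
$l{\left(D \right)} = D^{3}$
$l{\left(G{\left(-2 \right)} \right)} - p = \left(2 \left(-2\right)^{2}\right)^{3} - \frac{10141}{5070} = \left(2 \cdot 4\right)^{3} - \frac{10141}{5070} = 8^{3} - \frac{10141}{5070} = 512 - \frac{10141}{5070} = \frac{2585699}{5070}$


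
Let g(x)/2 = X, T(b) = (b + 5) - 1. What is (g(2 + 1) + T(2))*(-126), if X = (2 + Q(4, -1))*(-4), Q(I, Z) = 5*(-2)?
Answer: -8820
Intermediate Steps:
Q(I, Z) = -10
X = 32 (X = (2 - 10)*(-4) = -8*(-4) = 32)
T(b) = 4 + b (T(b) = (5 + b) - 1 = 4 + b)
g(x) = 64 (g(x) = 2*32 = 64)
(g(2 + 1) + T(2))*(-126) = (64 + (4 + 2))*(-126) = (64 + 6)*(-126) = 70*(-126) = -8820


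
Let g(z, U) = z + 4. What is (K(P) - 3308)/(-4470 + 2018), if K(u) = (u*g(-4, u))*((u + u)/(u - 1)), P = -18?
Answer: 827/613 ≈ 1.3491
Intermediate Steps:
g(z, U) = 4 + z
K(u) = 0 (K(u) = (u*(4 - 4))*((u + u)/(u - 1)) = (u*0)*((2*u)/(-1 + u)) = 0*(2*u/(-1 + u)) = 0)
(K(P) - 3308)/(-4470 + 2018) = (0 - 3308)/(-4470 + 2018) = -3308/(-2452) = -3308*(-1/2452) = 827/613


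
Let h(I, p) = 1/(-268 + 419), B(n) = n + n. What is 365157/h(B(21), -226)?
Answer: 55138707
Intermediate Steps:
B(n) = 2*n
h(I, p) = 1/151
365157/h(B(21), -226) = 365157/(1/151) = 365157*151 = 55138707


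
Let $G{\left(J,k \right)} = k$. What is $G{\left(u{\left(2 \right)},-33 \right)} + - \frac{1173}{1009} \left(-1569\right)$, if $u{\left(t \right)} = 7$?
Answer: $\frac{1807140}{1009} \approx 1791.0$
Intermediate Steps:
$G{\left(u{\left(2 \right)},-33 \right)} + - \frac{1173}{1009} \left(-1569\right) = -33 + - \frac{1173}{1009} \left(-1569\right) = -33 + \left(-1173\right) \frac{1}{1009} \left(-1569\right) = -33 - - \frac{1840437}{1009} = -33 + \frac{1840437}{1009} = \frac{1807140}{1009}$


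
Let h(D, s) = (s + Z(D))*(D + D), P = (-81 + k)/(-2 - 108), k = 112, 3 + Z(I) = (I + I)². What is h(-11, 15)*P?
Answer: 15376/5 ≈ 3075.2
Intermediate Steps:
Z(I) = -3 + 4*I² (Z(I) = -3 + (I + I)² = -3 + (2*I)² = -3 + 4*I²)
P = -31/110 (P = (-81 + 112)/(-2 - 108) = 31/(-110) = 31*(-1/110) = -31/110 ≈ -0.28182)
h(D, s) = 2*D*(-3 + s + 4*D²) (h(D, s) = (s + (-3 + 4*D²))*(D + D) = (-3 + s + 4*D²)*(2*D) = 2*D*(-3 + s + 4*D²))
h(-11, 15)*P = (2*(-11)*(-3 + 15 + 4*(-11)²))*(-31/110) = (2*(-11)*(-3 + 15 + 4*121))*(-31/110) = (2*(-11)*(-3 + 15 + 484))*(-31/110) = (2*(-11)*496)*(-31/110) = -10912*(-31/110) = 15376/5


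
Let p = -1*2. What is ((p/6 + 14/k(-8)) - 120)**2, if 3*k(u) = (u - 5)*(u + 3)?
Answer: 544708921/38025 ≈ 14325.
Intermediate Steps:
k(u) = (-5 + u)*(3 + u)/3 (k(u) = ((u - 5)*(u + 3))/3 = ((-5 + u)*(3 + u))/3 = (-5 + u)*(3 + u)/3)
p = -2
((p/6 + 14/k(-8)) - 120)**2 = ((-2/6 + 14/(-5 - 2/3*(-8) + (1/3)*(-8)**2)) - 120)**2 = ((-2*1/6 + 14/(-5 + 16/3 + (1/3)*64)) - 120)**2 = ((-1/3 + 14/(-5 + 16/3 + 64/3)) - 120)**2 = ((-1/3 + 14/(65/3)) - 120)**2 = ((-1/3 + 14*(3/65)) - 120)**2 = ((-1/3 + 42/65) - 120)**2 = (61/195 - 120)**2 = (-23339/195)**2 = 544708921/38025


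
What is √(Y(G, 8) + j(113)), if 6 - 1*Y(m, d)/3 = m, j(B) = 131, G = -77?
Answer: 2*√95 ≈ 19.494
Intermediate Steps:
Y(m, d) = 18 - 3*m
√(Y(G, 8) + j(113)) = √((18 - 3*(-77)) + 131) = √((18 + 231) + 131) = √(249 + 131) = √380 = 2*√95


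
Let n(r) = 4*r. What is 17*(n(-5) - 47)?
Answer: -1139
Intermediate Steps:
17*(n(-5) - 47) = 17*(4*(-5) - 47) = 17*(-20 - 47) = 17*(-67) = -1139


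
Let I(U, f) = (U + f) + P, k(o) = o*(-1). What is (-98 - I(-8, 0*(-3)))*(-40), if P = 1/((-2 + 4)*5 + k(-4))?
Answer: 25220/7 ≈ 3602.9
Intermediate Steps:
k(o) = -o
P = 1/14 (P = 1/((-2 + 4)*5 - 1*(-4)) = 1/(2*5 + 4) = 1/(10 + 4) = 1/14 ≈ 0.071429)
I(U, f) = 1/14 + U + f (I(U, f) = (U + f) + 1/14 = 1/14 + U + f)
(-98 - I(-8, 0*(-3)))*(-40) = (-98 - (1/14 - 8 + 0*(-3)))*(-40) = (-98 - (1/14 - 8 + 0))*(-40) = (-98 - 1*(-111/14))*(-40) = (-98 + 111/14)*(-40) = -1261/14*(-40) = 25220/7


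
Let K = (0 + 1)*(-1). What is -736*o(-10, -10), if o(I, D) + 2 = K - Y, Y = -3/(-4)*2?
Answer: 3312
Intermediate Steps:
Y = 3/2 (Y = -3*(-1/4)*2 = (3/4)*2 = 3/2 ≈ 1.5000)
K = -1 (K = 1*(-1) = -1)
o(I, D) = -9/2 (o(I, D) = -2 + (-1 - 1*3/2) = -2 + (-1 - 3/2) = -2 - 5/2 = -9/2)
-736*o(-10, -10) = -736*(-9/2) = 3312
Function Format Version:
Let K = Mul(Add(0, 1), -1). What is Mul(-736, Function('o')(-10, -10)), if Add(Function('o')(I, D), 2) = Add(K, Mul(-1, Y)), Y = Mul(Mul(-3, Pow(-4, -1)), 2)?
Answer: 3312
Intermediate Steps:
Y = Rational(3, 2) (Y = Mul(Mul(-3, Rational(-1, 4)), 2) = Mul(Rational(3, 4), 2) = Rational(3, 2) ≈ 1.5000)
K = -1 (K = Mul(1, -1) = -1)
Function('o')(I, D) = Rational(-9, 2) (Function('o')(I, D) = Add(-2, Add(-1, Mul(-1, Rational(3, 2)))) = Add(-2, Add(-1, Rational(-3, 2))) = Add(-2, Rational(-5, 2)) = Rational(-9, 2))
Mul(-736, Function('o')(-10, -10)) = Mul(-736, Rational(-9, 2)) = 3312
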